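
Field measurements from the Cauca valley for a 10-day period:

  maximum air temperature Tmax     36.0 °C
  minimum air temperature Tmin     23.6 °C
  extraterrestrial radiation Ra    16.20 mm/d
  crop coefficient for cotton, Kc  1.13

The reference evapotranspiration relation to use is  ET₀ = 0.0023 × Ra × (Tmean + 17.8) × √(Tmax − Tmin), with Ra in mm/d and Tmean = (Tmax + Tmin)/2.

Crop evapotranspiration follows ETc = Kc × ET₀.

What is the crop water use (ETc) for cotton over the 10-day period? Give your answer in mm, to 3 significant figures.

70.6 mm

Tmean = (36.0 + 23.6)/2 = 29.80 °C
ET₀ = 0.0023 × 16.20 × (29.80 + 17.8) × √12.4 = 0.0023 × 16.20 × 47.60 × 3.5214 = 6.2455 mm/d
ETc = Kc × ET₀ = 1.13 × 6.2455 = 7.0574 mm/d
Over 10 days: 7.0574 × 10 = 70.574 mm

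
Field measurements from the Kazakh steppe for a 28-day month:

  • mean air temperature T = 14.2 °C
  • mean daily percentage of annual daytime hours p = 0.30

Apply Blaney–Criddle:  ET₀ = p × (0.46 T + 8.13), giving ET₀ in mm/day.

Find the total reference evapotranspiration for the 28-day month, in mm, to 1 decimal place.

ET₀ = 0.30 × (0.46 × 14.2 + 8.13) = 0.30 × 14.662 = 4.3986 mm/d
Monthly total = 4.3986 × 28 = 123.161 mm

123.2 mm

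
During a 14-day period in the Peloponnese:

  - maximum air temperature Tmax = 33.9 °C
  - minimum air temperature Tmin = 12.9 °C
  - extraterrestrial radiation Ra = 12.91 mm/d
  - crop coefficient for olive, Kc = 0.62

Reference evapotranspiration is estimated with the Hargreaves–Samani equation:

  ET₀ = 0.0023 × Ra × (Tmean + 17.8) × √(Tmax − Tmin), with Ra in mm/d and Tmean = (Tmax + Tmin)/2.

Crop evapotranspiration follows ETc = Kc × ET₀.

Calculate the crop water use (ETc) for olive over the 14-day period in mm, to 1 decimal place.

Tmean = (33.9 + 12.9)/2 = 23.40 °C
ET₀ = 0.0023 × 12.91 × (23.40 + 17.8) × √21.0 = 0.0023 × 12.91 × 41.20 × 4.5826 = 5.6061 mm/d
ETc = Kc × ET₀ = 0.62 × 5.6061 = 3.4758 mm/d
Over 14 days: 3.4758 × 14 = 48.661 mm

48.7 mm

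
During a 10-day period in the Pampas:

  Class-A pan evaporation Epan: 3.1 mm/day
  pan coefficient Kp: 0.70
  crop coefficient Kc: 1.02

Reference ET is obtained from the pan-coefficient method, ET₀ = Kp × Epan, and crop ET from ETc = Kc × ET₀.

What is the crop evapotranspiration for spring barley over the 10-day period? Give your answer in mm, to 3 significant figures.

ET₀ = 0.70 × 3.1 = 2.1700 mm/d
ETc = Kc × ET₀ = 1.02 × 2.1700 = 2.2134 mm/d
Over 10 days: 2.2134 × 10 = 22.134 mm

22.1 mm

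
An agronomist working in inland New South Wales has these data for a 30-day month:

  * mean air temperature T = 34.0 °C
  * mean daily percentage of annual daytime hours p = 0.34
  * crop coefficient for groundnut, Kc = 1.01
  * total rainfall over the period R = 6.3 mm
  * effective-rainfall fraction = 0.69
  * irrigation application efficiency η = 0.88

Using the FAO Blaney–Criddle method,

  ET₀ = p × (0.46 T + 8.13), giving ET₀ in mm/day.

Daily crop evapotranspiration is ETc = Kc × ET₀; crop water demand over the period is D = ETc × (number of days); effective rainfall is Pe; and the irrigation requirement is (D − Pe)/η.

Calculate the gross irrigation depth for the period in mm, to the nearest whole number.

ET₀ = 0.34 × (0.46 × 34.0 + 8.13) = 0.34 × 23.770 = 8.0818 mm/d
ETc = Kc × ET₀ = 1.01 × 8.0818 = 8.1626 mm/d
Crop demand D = ETc × 30 d = 8.1626 × 30 = 244.878 mm
Pe = 0.69 × 6.3 = 4.347 mm
D − Pe = 244.878 − 4.347 = 240.531 mm
Gross irrigation = 240.531 / 0.88 = 273.331 mm

273 mm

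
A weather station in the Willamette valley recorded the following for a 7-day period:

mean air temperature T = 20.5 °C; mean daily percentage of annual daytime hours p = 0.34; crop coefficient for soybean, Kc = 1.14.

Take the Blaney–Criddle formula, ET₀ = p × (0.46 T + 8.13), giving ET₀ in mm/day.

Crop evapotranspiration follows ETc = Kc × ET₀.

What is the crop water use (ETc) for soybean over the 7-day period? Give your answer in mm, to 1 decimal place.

ET₀ = 0.34 × (0.46 × 20.5 + 8.13) = 0.34 × 17.560 = 5.9704 mm/d
ETc = Kc × ET₀ = 1.14 × 5.9704 = 6.8063 mm/d
Over 7 days: 6.8063 × 7 = 47.644 mm

47.6 mm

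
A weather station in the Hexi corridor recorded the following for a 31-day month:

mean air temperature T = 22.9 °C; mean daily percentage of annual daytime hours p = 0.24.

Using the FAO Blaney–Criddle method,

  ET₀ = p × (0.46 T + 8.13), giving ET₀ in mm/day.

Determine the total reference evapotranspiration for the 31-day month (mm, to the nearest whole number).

ET₀ = 0.24 × (0.46 × 22.9 + 8.13) = 0.24 × 18.664 = 4.4794 mm/d
Monthly total = 4.4794 × 31 = 138.861 mm

139 mm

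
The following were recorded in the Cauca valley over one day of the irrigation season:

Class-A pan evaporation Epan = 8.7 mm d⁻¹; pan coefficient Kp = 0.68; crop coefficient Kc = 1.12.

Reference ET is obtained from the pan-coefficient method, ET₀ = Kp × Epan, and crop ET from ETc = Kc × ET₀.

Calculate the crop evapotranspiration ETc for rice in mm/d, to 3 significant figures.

ET₀ = 0.68 × 8.7 = 5.9160 mm/d
ETc = Kc × ET₀ = 1.12 × 5.9160 = 6.6259 mm/d

6.63 mm/d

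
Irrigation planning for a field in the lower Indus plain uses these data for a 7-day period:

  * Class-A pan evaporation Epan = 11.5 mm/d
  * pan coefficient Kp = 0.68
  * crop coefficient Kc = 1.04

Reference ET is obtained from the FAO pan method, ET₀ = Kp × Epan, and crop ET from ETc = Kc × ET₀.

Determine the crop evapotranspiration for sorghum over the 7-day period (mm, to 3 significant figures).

56.9 mm

ET₀ = 0.68 × 11.5 = 7.8200 mm/d
ETc = Kc × ET₀ = 1.04 × 7.8200 = 8.1328 mm/d
Over 7 days: 8.1328 × 7 = 56.930 mm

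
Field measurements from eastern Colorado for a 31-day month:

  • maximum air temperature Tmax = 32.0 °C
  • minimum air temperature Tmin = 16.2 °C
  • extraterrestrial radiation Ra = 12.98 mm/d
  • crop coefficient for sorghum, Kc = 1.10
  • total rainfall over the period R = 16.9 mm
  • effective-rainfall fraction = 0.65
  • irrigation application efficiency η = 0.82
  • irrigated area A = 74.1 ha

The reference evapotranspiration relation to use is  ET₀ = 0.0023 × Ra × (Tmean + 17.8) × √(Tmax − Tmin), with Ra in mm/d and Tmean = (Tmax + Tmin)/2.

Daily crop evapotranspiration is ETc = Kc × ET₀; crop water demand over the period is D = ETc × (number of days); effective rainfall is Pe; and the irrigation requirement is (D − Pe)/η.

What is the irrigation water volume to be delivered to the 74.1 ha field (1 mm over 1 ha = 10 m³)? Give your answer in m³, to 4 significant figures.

Tmean = (32.0 + 16.2)/2 = 24.10 °C
ET₀ = 0.0023 × 12.98 × (24.10 + 17.8) × √15.8 = 0.0023 × 12.98 × 41.90 × 3.9749 = 4.9721 mm/d
ETc = Kc × ET₀ = 1.10 × 4.9721 = 5.4693 mm/d
Crop demand D = ETc × 31 d = 5.4693 × 31 = 169.548 mm
Pe = 0.65 × 16.9 = 10.985 mm
D − Pe = 169.548 − 10.985 = 158.563 mm
Gross irrigation = 158.563 / 0.82 = 193.370 mm
Volume = 193.370 mm × 74.1 ha × 10 = 143287.2 m³

143300 m³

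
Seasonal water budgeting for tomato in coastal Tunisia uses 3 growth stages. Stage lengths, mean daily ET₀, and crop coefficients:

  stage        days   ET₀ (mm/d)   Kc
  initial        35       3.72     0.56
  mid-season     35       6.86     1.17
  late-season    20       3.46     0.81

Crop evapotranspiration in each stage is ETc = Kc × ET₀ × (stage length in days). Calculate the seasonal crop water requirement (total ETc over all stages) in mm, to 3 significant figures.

initial: 0.56 × 3.72 × 35 = 72.91 mm
mid-season: 1.17 × 6.86 × 35 = 280.92 mm
late-season: 0.81 × 3.46 × 20 = 56.05 mm
Seasonal total = 409.88 mm

410 mm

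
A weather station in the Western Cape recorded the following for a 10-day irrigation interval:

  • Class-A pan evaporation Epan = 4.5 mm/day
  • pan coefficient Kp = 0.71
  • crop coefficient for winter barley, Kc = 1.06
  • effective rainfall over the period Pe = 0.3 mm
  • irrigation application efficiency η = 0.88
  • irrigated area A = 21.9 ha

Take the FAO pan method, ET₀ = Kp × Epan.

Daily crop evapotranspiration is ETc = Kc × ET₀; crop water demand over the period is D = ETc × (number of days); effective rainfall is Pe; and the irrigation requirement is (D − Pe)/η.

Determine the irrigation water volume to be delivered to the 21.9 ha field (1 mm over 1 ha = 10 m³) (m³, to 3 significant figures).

ET₀ = 0.71 × 4.5 = 3.1950 mm/d
ETc = Kc × ET₀ = 1.06 × 3.1950 = 3.3867 mm/d
Crop demand D = ETc × 10 d = 3.3867 × 10 = 33.867 mm
D − Pe = 33.867 − 0.3 = 33.567 mm
Gross irrigation = 33.567 / 0.88 = 38.144 mm
Volume = 38.144 mm × 21.9 ha × 10 = 8353.5 m³

8350 m³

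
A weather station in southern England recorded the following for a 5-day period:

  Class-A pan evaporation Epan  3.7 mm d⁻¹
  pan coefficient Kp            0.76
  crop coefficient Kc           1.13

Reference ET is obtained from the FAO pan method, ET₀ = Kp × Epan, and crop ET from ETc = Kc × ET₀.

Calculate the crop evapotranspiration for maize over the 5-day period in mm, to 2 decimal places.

15.89 mm

ET₀ = 0.76 × 3.7 = 2.8120 mm/d
ETc = Kc × ET₀ = 1.13 × 2.8120 = 3.1776 mm/d
Over 5 days: 3.1776 × 5 = 15.888 mm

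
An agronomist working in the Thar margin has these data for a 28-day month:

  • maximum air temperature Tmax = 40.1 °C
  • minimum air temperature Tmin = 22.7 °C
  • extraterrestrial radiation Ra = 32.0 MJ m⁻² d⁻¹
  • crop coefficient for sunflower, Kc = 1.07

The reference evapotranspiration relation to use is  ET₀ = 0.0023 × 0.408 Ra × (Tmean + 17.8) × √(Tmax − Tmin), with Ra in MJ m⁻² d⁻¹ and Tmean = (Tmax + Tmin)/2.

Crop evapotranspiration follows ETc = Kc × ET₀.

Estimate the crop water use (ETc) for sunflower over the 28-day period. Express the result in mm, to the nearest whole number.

Tmean = (40.1 + 22.7)/2 = 31.40 °C
0.408 Ra = 0.408 × 32.0 = 13.0560 mm/d equivalent
ET₀ = 0.0023 × 13.0560 × (31.40 + 17.8) × √17.4 = 0.0023 × 13.0560 × 49.20 × 4.1713 = 6.1627 mm/d
ETc = Kc × ET₀ = 1.07 × 6.1627 = 6.5941 mm/d
Over 28 days: 6.5941 × 28 = 184.635 mm

185 mm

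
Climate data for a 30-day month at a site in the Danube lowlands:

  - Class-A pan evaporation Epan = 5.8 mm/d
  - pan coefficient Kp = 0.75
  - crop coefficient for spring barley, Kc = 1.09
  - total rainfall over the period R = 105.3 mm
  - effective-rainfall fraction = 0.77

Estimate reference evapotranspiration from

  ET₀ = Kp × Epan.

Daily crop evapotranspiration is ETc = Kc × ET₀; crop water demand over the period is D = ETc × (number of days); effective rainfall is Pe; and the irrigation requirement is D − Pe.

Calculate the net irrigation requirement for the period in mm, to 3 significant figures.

ET₀ = 0.75 × 5.8 = 4.3500 mm/d
ETc = Kc × ET₀ = 1.09 × 4.3500 = 4.7415 mm/d
Crop demand D = ETc × 30 d = 4.7415 × 30 = 142.245 mm
Pe = 0.77 × 105.3 = 81.081 mm
D − Pe = 142.245 − 81.081 = 61.164 mm

61.2 mm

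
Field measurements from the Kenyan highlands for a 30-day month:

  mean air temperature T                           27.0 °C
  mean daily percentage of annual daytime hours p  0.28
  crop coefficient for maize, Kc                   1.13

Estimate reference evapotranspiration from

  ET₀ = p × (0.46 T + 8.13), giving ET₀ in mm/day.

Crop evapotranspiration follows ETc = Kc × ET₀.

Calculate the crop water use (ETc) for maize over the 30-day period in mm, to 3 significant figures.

195 mm

ET₀ = 0.28 × (0.46 × 27.0 + 8.13) = 0.28 × 20.550 = 5.7540 mm/d
ETc = Kc × ET₀ = 1.13 × 5.7540 = 6.5020 mm/d
Over 30 days: 6.5020 × 30 = 195.060 mm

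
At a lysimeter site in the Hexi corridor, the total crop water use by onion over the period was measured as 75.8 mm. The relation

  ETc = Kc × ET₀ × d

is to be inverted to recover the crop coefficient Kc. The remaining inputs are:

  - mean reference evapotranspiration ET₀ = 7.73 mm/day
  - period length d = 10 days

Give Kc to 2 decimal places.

0.98

ETc = Kc × ET₀ × d  ⇒  Kc = ETc / (ET₀ × d)
Kc = 75.8 / (7.73 × 10) = 75.8 / 77.30 = 0.9806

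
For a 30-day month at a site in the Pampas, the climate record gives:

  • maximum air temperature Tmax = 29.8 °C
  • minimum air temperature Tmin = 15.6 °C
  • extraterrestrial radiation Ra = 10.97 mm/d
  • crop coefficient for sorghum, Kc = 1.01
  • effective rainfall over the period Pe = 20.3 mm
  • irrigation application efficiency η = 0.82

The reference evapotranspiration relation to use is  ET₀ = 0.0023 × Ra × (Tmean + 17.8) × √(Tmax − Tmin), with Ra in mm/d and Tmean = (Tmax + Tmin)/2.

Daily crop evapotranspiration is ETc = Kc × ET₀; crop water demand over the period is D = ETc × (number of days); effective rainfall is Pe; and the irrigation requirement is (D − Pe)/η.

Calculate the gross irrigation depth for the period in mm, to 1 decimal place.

Tmean = (29.8 + 15.6)/2 = 22.70 °C
ET₀ = 0.0023 × 10.97 × (22.70 + 17.8) × √14.2 = 0.0023 × 10.97 × 40.50 × 3.7683 = 3.8507 mm/d
ETc = Kc × ET₀ = 1.01 × 3.8507 = 3.8892 mm/d
Crop demand D = ETc × 30 d = 3.8892 × 30 = 116.676 mm
D − Pe = 116.676 − 20.3 = 96.376 mm
Gross irrigation = 96.376 / 0.82 = 117.532 mm

117.5 mm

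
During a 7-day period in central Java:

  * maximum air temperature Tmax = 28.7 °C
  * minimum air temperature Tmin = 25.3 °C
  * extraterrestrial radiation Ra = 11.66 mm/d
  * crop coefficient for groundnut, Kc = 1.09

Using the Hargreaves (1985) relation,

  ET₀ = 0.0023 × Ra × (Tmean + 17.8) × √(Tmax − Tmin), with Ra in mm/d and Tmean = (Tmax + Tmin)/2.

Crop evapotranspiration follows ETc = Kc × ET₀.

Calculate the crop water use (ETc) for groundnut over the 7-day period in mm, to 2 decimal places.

Tmean = (28.7 + 25.3)/2 = 27.00 °C
ET₀ = 0.0023 × 11.66 × (27.00 + 17.8) × √3.4 = 0.0023 × 11.66 × 44.80 × 1.8439 = 2.2153 mm/d
ETc = Kc × ET₀ = 1.09 × 2.2153 = 2.4147 mm/d
Over 7 days: 2.4147 × 7 = 16.903 mm

16.90 mm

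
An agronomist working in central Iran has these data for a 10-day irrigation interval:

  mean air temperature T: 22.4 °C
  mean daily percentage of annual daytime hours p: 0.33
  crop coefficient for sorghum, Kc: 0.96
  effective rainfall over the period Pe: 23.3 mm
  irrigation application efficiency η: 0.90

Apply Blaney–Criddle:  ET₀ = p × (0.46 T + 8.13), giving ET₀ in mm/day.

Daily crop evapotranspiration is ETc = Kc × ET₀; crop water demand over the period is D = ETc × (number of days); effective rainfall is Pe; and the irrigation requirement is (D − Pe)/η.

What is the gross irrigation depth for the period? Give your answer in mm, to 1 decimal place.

39.0 mm

ET₀ = 0.33 × (0.46 × 22.4 + 8.13) = 0.33 × 18.434 = 6.0832 mm/d
ETc = Kc × ET₀ = 0.96 × 6.0832 = 5.8399 mm/d
Crop demand D = ETc × 10 d = 5.8399 × 10 = 58.399 mm
D − Pe = 58.399 − 23.3 = 35.099 mm
Gross irrigation = 35.099 / 0.90 = 38.999 mm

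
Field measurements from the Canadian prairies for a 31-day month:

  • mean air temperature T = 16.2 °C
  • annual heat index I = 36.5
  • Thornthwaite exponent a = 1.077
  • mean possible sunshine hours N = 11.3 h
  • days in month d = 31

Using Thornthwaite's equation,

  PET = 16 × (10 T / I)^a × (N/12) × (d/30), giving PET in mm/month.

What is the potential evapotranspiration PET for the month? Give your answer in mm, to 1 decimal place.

77.5 mm

10T/I = 10 × 16.2 / 36.5 = 4.4384
(10T/I)^a = 4.4384^1.077 = 4.9781
Uncorrected PET = 16 × 4.9781 = 79.650 mm
Correction = (N/12)(d/30) = (11.3/12)(31/30) = 0.9731
PET = 79.650 × 0.9731 = 77.507 mm/month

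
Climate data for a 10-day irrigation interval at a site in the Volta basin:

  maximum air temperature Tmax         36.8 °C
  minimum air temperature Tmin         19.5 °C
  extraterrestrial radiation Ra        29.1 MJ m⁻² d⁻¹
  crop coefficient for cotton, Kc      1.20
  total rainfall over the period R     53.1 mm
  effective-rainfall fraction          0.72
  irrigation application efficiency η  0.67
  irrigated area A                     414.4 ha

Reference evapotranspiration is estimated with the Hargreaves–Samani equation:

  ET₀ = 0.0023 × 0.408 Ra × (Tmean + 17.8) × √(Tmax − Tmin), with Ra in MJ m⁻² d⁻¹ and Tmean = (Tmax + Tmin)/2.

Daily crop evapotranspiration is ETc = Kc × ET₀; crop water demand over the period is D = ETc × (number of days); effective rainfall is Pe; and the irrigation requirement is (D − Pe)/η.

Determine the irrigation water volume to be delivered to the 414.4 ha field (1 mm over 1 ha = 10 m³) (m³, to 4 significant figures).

Tmean = (36.8 + 19.5)/2 = 28.15 °C
0.408 Ra = 0.408 × 29.1 = 11.8728 mm/d equivalent
ET₀ = 0.0023 × 11.8728 × (28.15 + 17.8) × √17.3 = 0.0023 × 11.8728 × 45.95 × 4.1593 = 5.2190 mm/d
ETc = Kc × ET₀ = 1.20 × 5.2190 = 6.2628 mm/d
Crop demand D = ETc × 10 d = 6.2628 × 10 = 62.628 mm
Pe = 0.72 × 53.1 = 38.232 mm
D − Pe = 62.628 − 38.232 = 24.396 mm
Gross irrigation = 24.396 / 0.67 = 36.412 mm
Volume = 36.412 mm × 414.4 ha × 10 = 150891.3 m³

150900 m³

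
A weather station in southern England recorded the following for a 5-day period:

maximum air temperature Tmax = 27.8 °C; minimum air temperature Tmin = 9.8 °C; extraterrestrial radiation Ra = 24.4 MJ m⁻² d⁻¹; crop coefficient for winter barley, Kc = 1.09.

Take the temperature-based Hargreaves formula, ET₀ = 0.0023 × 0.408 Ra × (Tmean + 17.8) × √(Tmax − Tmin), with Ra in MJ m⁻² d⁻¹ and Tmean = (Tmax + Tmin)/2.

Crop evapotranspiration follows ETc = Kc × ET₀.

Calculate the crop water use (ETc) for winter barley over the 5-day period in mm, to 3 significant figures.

Tmean = (27.8 + 9.8)/2 = 18.80 °C
0.408 Ra = 0.408 × 24.4 = 9.9552 mm/d equivalent
ET₀ = 0.0023 × 9.9552 × (18.80 + 17.8) × √18.0 = 0.0023 × 9.9552 × 36.60 × 4.2426 = 3.5554 mm/d
ETc = Kc × ET₀ = 1.09 × 3.5554 = 3.8754 mm/d
Over 5 days: 3.8754 × 5 = 19.377 mm

19.4 mm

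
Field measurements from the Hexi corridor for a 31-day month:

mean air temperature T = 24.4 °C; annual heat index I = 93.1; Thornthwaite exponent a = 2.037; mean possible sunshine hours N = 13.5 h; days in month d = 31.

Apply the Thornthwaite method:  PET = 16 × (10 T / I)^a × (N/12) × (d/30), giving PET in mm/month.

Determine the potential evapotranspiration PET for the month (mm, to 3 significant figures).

10T/I = 10 × 24.4 / 93.1 = 2.6208
(10T/I)^a = 2.6208^2.037 = 7.1179
Uncorrected PET = 16 × 7.1179 = 113.886 mm
Correction = (N/12)(d/30) = (13.5/12)(31/30) = 1.1625
PET = 113.886 × 1.1625 = 132.392 mm/month

132 mm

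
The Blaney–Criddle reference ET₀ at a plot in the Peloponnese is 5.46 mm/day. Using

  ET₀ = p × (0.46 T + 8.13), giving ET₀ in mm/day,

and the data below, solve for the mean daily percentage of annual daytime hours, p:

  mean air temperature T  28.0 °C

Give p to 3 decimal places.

0.260

p = ET₀ / (0.46 T + 8.13) = 5.46 / (0.46 × 28.0 + 8.13) = 5.46 / 21.010 = 0.2599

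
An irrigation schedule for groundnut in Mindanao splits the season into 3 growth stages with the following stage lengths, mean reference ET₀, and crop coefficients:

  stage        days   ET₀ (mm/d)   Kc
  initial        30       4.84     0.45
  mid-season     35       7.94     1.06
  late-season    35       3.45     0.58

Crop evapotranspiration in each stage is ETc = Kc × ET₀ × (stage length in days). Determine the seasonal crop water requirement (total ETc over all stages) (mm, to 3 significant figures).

initial: 0.45 × 4.84 × 30 = 65.34 mm
mid-season: 1.06 × 7.94 × 35 = 294.57 mm
late-season: 0.58 × 3.45 × 35 = 70.04 mm
Seasonal total = 429.95 mm

430 mm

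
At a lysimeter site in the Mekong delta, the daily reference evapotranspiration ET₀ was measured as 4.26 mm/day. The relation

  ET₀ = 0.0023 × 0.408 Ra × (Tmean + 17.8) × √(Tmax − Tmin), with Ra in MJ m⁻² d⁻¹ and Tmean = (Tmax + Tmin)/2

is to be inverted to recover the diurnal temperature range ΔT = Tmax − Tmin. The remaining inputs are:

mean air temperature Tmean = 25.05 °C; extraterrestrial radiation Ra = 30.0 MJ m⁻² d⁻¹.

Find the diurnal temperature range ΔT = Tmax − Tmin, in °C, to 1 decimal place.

√ΔT = ET₀ / [0.0023 × 0.408 × Ra × (Tmean+17.8)] = 4.26 / (0.0023 × 12.2400 × 42.85) = 3.5314
ΔT = 3.5314² = 12.471 °C

12.5 °C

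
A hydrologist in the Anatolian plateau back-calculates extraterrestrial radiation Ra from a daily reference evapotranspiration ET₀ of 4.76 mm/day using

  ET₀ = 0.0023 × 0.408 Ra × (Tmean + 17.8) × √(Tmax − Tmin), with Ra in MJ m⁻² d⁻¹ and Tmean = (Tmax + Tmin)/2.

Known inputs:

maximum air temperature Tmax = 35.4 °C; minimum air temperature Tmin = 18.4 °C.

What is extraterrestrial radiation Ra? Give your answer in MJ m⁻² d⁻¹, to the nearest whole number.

Tmean = (35.4+18.4)/2 = 26.90 °C; ΔT = 17.0
Ra = ET₀ / [0.0023 × 0.408 × (Tmean+17.8) × √ΔT]
   = 4.76 / (0.0023 × 0.408 × 44.70 × 4.1231) = 27.522 MJ m⁻² d⁻¹

28 MJ m⁻² d⁻¹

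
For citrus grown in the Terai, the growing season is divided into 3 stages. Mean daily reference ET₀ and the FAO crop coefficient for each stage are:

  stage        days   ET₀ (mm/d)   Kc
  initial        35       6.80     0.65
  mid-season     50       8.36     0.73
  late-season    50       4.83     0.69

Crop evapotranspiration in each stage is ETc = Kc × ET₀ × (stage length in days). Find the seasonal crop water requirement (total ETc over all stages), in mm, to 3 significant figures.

626 mm

initial: 0.65 × 6.80 × 35 = 154.70 mm
mid-season: 0.73 × 8.36 × 50 = 305.14 mm
late-season: 0.69 × 4.83 × 50 = 166.64 mm
Seasonal total = 626.48 mm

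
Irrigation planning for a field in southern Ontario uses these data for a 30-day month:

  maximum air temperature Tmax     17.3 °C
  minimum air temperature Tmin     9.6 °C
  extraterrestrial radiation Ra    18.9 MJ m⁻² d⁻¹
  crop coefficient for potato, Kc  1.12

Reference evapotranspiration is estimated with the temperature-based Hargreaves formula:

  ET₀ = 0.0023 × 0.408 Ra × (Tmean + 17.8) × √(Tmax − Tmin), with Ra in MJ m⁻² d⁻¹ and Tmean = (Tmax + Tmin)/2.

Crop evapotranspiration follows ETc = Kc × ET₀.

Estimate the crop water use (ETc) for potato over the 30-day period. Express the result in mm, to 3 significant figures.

51.7 mm

Tmean = (17.3 + 9.6)/2 = 13.45 °C
0.408 Ra = 0.408 × 18.9 = 7.7112 mm/d equivalent
ET₀ = 0.0023 × 7.7112 × (13.45 + 17.8) × √7.7 = 0.0023 × 7.7112 × 31.25 × 2.7749 = 1.5380 mm/d
ETc = Kc × ET₀ = 1.12 × 1.5380 = 1.7226 mm/d
Over 30 days: 1.7226 × 30 = 51.678 mm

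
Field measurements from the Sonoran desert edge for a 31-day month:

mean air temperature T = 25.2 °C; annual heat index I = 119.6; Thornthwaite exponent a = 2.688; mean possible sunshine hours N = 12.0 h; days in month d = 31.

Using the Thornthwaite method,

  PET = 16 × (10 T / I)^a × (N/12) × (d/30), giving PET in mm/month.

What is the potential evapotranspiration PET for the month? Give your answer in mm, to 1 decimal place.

122.6 mm

10T/I = 10 × 25.2 / 119.6 = 2.1070
(10T/I)^a = 2.1070^2.688 = 7.4133
Uncorrected PET = 16 × 7.4133 = 118.613 mm
Correction = (N/12)(d/30) = (12.0/12)(31/30) = 1.0333
PET = 118.613 × 1.0333 = 122.563 mm/month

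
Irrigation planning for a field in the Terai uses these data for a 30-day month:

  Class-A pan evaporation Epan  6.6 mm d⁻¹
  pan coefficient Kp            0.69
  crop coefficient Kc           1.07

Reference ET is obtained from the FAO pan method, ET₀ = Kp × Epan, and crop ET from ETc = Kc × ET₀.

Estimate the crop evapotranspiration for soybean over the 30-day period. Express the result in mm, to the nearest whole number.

146 mm

ET₀ = 0.69 × 6.6 = 4.5540 mm/d
ETc = Kc × ET₀ = 1.07 × 4.5540 = 4.8728 mm/d
Over 30 days: 4.8728 × 30 = 146.184 mm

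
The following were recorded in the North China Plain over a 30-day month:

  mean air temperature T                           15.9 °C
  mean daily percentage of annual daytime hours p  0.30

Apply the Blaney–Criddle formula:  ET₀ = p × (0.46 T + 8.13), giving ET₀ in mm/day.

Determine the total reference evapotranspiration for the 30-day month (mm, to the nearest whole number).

139 mm

ET₀ = 0.30 × (0.46 × 15.9 + 8.13) = 0.30 × 15.444 = 4.6332 mm/d
Monthly total = 4.6332 × 30 = 138.996 mm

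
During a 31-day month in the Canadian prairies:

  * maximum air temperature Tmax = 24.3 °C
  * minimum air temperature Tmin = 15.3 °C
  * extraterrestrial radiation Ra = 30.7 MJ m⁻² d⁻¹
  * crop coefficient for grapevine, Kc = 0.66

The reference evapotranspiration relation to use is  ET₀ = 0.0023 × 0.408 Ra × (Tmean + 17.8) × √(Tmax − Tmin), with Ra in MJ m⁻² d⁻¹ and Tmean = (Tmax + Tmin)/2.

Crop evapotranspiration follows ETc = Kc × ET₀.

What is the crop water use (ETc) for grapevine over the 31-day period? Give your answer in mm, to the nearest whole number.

66 mm

Tmean = (24.3 + 15.3)/2 = 19.80 °C
0.408 Ra = 0.408 × 30.7 = 12.5256 mm/d equivalent
ET₀ = 0.0023 × 12.5256 × (19.80 + 17.8) × √9.0 = 0.0023 × 12.5256 × 37.60 × 3.0000 = 3.2496 mm/d
ETc = Kc × ET₀ = 0.66 × 3.2496 = 2.1447 mm/d
Over 31 days: 2.1447 × 31 = 66.486 mm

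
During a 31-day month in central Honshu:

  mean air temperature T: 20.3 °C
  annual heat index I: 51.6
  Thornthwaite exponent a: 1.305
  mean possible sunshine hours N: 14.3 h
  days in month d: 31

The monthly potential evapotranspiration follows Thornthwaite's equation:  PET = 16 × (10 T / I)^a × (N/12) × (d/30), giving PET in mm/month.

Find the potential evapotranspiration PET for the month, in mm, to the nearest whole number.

118 mm

10T/I = 10 × 20.3 / 51.6 = 3.9341
(10T/I)^a = 3.9341^1.305 = 5.9741
Uncorrected PET = 16 × 5.9741 = 95.586 mm
Correction = (N/12)(d/30) = (14.3/12)(31/30) = 1.2314
PET = 95.586 × 1.2314 = 117.705 mm/month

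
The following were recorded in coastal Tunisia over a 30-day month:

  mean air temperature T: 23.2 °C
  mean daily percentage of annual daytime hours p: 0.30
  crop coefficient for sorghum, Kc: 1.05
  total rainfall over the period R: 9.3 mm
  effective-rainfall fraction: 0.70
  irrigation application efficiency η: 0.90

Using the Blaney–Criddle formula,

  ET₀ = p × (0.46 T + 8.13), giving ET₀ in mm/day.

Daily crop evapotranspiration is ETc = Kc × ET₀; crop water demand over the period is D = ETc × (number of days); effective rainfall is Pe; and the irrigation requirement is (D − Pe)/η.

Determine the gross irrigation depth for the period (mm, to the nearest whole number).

190 mm

ET₀ = 0.30 × (0.46 × 23.2 + 8.13) = 0.30 × 18.802 = 5.6406 mm/d
ETc = Kc × ET₀ = 1.05 × 5.6406 = 5.9226 mm/d
Crop demand D = ETc × 30 d = 5.9226 × 30 = 177.678 mm
Pe = 0.70 × 9.3 = 6.510 mm
D − Pe = 177.678 − 6.510 = 171.168 mm
Gross irrigation = 171.168 / 0.90 = 190.187 mm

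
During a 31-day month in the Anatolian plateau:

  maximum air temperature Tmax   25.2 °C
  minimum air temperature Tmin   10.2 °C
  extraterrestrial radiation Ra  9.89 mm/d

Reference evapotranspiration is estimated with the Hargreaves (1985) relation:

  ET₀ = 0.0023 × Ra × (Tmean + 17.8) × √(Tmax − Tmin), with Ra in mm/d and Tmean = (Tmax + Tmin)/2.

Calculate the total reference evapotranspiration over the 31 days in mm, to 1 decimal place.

97.0 mm

Tmean = (25.2 + 10.2)/2 = 17.70 °C
ET₀ = 0.0023 × 9.89 × (17.70 + 17.8) × √15.0 = 0.0023 × 9.89 × 35.50 × 3.8730 = 3.1275 mm/d
Over 31 days: 3.1275 × 31 = 96.953 mm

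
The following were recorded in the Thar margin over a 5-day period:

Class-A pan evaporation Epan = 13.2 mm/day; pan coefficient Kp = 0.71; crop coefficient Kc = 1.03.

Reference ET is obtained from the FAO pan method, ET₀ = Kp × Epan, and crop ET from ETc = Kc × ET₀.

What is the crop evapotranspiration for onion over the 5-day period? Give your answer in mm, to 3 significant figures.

48.3 mm

ET₀ = 0.71 × 13.2 = 9.3720 mm/d
ETc = Kc × ET₀ = 1.03 × 9.3720 = 9.6532 mm/d
Over 5 days: 9.6532 × 5 = 48.266 mm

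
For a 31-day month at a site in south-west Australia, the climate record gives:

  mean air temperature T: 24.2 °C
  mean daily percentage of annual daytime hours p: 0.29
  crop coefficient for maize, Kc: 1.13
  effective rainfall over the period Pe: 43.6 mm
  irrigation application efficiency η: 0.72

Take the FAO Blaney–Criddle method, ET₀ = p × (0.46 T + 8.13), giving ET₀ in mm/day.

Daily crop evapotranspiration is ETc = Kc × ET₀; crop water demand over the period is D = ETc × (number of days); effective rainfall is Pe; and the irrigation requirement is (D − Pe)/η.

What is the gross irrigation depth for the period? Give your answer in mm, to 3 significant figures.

ET₀ = 0.29 × (0.46 × 24.2 + 8.13) = 0.29 × 19.262 = 5.5860 mm/d
ETc = Kc × ET₀ = 1.13 × 5.5860 = 6.3122 mm/d
Crop demand D = ETc × 31 d = 6.3122 × 31 = 195.678 mm
D − Pe = 195.678 − 43.6 = 152.078 mm
Gross irrigation = 152.078 / 0.72 = 211.219 mm

211 mm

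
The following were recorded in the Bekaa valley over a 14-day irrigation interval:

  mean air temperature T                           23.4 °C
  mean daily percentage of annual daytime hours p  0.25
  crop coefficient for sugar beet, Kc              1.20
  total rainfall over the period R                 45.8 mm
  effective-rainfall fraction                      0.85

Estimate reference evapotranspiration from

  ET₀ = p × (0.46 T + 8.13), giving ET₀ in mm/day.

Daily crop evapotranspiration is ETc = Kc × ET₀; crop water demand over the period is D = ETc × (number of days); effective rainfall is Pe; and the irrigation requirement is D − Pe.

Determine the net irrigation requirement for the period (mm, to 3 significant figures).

40.4 mm

ET₀ = 0.25 × (0.46 × 23.4 + 8.13) = 0.25 × 18.894 = 4.7235 mm/d
ETc = Kc × ET₀ = 1.20 × 4.7235 = 5.6682 mm/d
Crop demand D = ETc × 14 d = 5.6682 × 14 = 79.355 mm
Pe = 0.85 × 45.8 = 38.930 mm
D − Pe = 79.355 − 38.930 = 40.425 mm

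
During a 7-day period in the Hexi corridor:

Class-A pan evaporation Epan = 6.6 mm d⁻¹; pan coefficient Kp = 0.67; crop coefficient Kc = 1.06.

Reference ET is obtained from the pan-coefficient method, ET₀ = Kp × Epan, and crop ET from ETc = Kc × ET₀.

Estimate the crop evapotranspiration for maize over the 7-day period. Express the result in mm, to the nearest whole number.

33 mm

ET₀ = 0.67 × 6.6 = 4.4220 mm/d
ETc = Kc × ET₀ = 1.06 × 4.4220 = 4.6873 mm/d
Over 7 days: 4.6873 × 7 = 32.811 mm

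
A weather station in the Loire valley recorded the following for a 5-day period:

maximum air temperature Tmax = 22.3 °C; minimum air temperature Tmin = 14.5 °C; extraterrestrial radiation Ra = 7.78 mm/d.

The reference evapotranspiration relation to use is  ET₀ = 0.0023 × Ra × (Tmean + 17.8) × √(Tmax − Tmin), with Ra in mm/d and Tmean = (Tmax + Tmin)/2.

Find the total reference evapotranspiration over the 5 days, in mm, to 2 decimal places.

9.05 mm

Tmean = (22.3 + 14.5)/2 = 18.40 °C
ET₀ = 0.0023 × 7.78 × (18.40 + 17.8) × √7.8 = 0.0023 × 7.78 × 36.20 × 2.7928 = 1.8091 mm/d
Over 5 days: 1.8091 × 5 = 9.046 mm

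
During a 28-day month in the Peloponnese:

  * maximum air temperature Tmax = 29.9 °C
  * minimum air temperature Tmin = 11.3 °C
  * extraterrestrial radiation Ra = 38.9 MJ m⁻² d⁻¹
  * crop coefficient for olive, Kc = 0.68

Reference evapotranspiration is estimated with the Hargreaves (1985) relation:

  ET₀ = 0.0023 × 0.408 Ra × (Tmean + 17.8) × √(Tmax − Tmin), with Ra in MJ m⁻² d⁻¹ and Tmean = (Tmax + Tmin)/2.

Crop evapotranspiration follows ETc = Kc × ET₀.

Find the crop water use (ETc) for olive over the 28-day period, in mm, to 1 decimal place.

Tmean = (29.9 + 11.3)/2 = 20.60 °C
0.408 Ra = 0.408 × 38.9 = 15.8712 mm/d equivalent
ET₀ = 0.0023 × 15.8712 × (20.60 + 17.8) × √18.6 = 0.0023 × 15.8712 × 38.40 × 4.3128 = 6.0454 mm/d
ETc = Kc × ET₀ = 0.68 × 6.0454 = 4.1109 mm/d
Over 28 days: 4.1109 × 28 = 115.105 mm

115.1 mm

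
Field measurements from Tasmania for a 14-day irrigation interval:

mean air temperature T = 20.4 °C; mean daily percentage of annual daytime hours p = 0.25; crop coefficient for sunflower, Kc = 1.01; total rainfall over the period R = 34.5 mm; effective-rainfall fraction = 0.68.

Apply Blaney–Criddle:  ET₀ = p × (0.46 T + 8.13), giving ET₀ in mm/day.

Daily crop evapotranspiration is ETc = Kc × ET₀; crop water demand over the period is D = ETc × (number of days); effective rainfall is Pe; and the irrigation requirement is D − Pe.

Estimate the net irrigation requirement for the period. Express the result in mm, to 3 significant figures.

38.5 mm

ET₀ = 0.25 × (0.46 × 20.4 + 8.13) = 0.25 × 17.514 = 4.3785 mm/d
ETc = Kc × ET₀ = 1.01 × 4.3785 = 4.4223 mm/d
Crop demand D = ETc × 14 d = 4.4223 × 14 = 61.912 mm
Pe = 0.68 × 34.5 = 23.460 mm
D − Pe = 61.912 − 23.460 = 38.452 mm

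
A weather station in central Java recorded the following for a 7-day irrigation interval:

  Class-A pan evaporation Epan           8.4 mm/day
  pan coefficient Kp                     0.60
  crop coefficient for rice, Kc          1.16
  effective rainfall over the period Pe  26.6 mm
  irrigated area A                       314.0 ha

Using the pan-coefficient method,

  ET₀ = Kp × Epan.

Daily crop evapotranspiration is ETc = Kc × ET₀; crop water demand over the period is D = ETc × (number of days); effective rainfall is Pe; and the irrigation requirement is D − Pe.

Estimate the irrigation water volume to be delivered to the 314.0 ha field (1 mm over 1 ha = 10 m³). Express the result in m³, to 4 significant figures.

ET₀ = 0.60 × 8.4 = 5.0400 mm/d
ETc = Kc × ET₀ = 1.16 × 5.0400 = 5.8464 mm/d
Crop demand D = ETc × 7 d = 5.8464 × 7 = 40.925 mm
D − Pe = 40.925 − 26.6 = 14.325 mm
Volume = 14.325 mm × 314.0 ha × 10 = 44980.5 m³

44980 m³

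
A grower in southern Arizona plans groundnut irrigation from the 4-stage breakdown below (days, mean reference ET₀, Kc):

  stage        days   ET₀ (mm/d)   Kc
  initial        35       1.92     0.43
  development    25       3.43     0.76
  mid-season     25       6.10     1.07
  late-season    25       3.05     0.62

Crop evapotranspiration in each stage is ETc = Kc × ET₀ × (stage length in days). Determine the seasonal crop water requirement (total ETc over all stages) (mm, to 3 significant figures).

initial: 0.43 × 1.92 × 35 = 28.90 mm
development: 0.76 × 3.43 × 25 = 65.17 mm
mid-season: 1.07 × 6.10 × 25 = 163.18 mm
late-season: 0.62 × 3.05 × 25 = 47.28 mm
Seasonal total = 304.53 mm

305 mm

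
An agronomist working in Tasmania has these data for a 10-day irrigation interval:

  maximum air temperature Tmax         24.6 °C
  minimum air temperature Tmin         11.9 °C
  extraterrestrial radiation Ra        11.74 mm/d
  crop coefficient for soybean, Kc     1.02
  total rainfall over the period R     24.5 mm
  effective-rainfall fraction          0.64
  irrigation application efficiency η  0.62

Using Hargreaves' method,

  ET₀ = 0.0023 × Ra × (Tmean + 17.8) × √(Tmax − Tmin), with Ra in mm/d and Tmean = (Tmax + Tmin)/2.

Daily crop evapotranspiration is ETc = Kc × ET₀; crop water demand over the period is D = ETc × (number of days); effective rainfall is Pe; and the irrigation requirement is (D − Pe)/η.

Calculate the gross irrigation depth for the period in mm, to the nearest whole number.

32 mm

Tmean = (24.6 + 11.9)/2 = 18.25 °C
ET₀ = 0.0023 × 11.74 × (18.25 + 17.8) × √12.7 = 0.0023 × 11.74 × 36.05 × 3.5637 = 3.4690 mm/d
ETc = Kc × ET₀ = 1.02 × 3.4690 = 3.5384 mm/d
Crop demand D = ETc × 10 d = 3.5384 × 10 = 35.384 mm
Pe = 0.64 × 24.5 = 15.680 mm
D − Pe = 35.384 − 15.680 = 19.704 mm
Gross irrigation = 19.704 / 0.62 = 31.781 mm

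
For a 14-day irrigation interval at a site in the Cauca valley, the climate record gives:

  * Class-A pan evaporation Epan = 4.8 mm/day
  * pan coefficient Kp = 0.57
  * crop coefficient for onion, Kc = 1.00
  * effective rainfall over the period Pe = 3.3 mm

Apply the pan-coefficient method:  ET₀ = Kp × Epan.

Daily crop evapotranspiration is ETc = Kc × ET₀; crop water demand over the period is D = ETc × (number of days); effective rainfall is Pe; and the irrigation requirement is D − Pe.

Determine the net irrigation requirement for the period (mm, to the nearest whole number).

35 mm

ET₀ = 0.57 × 4.8 = 2.7360 mm/d
ETc = Kc × ET₀ = 1.00 × 2.7360 = 2.7360 mm/d
Crop demand D = ETc × 14 d = 2.7360 × 14 = 38.304 mm
D − Pe = 38.304 − 3.3 = 35.004 mm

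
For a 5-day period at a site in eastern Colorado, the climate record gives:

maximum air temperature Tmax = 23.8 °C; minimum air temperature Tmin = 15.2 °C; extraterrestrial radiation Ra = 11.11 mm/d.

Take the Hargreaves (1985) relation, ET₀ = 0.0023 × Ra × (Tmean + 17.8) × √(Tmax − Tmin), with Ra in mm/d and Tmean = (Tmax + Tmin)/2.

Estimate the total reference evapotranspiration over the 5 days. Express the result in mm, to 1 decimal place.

14.0 mm

Tmean = (23.8 + 15.2)/2 = 19.50 °C
ET₀ = 0.0023 × 11.11 × (19.50 + 17.8) × √8.6 = 0.0023 × 11.11 × 37.30 × 2.9326 = 2.7951 mm/d
Over 5 days: 2.7951 × 5 = 13.976 mm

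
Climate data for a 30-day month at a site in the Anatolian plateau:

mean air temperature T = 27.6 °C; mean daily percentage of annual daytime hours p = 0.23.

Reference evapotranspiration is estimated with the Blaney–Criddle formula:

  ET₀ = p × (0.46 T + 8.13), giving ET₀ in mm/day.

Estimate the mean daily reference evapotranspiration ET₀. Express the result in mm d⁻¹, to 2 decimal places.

4.79 mm d⁻¹

ET₀ = 0.23 × (0.46 × 27.6 + 8.13) = 0.23 × 20.826 = 4.7900 mm/d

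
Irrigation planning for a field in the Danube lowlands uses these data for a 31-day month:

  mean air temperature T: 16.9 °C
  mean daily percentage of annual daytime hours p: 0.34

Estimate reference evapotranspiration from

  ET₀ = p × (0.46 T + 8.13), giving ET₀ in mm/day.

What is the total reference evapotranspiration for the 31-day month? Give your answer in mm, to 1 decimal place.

167.6 mm

ET₀ = 0.34 × (0.46 × 16.9 + 8.13) = 0.34 × 15.904 = 5.4074 mm/d
Monthly total = 5.4074 × 31 = 167.629 mm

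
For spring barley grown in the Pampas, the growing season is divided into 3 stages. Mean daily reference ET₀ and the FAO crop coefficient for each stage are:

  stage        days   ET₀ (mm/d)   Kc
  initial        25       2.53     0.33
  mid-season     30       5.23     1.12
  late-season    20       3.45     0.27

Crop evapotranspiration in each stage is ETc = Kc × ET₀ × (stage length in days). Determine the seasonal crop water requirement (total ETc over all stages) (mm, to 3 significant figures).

initial: 0.33 × 2.53 × 25 = 20.87 mm
mid-season: 1.12 × 5.23 × 30 = 175.73 mm
late-season: 0.27 × 3.45 × 20 = 18.63 mm
Seasonal total = 215.23 mm

215 mm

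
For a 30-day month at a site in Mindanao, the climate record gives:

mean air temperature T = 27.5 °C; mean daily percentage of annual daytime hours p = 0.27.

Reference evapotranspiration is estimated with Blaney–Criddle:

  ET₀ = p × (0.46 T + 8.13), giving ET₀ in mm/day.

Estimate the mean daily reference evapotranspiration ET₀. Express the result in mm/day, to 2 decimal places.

ET₀ = 0.27 × (0.46 × 27.5 + 8.13) = 0.27 × 20.780 = 5.6106 mm/d

5.61 mm/day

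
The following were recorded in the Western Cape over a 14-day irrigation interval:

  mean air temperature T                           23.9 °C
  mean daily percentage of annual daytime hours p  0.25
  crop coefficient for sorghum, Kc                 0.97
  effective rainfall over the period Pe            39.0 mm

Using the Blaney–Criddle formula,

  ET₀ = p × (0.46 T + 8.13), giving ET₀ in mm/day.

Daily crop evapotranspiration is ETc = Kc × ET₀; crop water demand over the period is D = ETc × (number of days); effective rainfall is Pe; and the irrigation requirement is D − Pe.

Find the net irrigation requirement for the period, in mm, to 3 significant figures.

ET₀ = 0.25 × (0.46 × 23.9 + 8.13) = 0.25 × 19.124 = 4.7810 mm/d
ETc = Kc × ET₀ = 0.97 × 4.7810 = 4.6376 mm/d
Crop demand D = ETc × 14 d = 4.6376 × 14 = 64.926 mm
D − Pe = 64.926 − 39.0 = 25.926 mm

25.9 mm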